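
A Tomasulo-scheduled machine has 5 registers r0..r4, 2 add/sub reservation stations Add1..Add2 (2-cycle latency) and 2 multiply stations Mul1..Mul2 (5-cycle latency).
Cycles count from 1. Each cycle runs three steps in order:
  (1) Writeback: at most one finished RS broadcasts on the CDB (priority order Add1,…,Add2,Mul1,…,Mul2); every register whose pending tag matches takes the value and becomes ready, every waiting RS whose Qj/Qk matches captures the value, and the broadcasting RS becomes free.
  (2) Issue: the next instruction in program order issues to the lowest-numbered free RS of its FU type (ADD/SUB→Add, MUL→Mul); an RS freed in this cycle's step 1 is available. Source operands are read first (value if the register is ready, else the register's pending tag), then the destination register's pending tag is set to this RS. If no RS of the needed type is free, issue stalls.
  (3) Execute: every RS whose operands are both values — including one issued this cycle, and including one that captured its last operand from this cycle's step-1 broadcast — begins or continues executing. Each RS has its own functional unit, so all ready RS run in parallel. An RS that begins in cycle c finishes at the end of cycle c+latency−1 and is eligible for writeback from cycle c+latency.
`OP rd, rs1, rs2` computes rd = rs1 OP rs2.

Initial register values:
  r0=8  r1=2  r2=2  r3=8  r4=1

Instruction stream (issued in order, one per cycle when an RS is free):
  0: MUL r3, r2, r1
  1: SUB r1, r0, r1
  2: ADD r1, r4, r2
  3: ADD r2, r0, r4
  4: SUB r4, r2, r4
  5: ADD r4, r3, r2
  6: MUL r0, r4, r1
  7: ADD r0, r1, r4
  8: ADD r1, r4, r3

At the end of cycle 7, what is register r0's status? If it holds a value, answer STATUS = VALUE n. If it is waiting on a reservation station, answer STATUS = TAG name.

STATUS = TAG Mul1

cycle 1: issue MUL r3<-Mul1 // r0:8,r1:2,r2:2,r3:Mul1,r4:1
cycle 2: issue SUB r1<-Add1 // r0:8,r1:Add1,r2:2,r3:Mul1,r4:1
cycle 3: issue ADD r1<-Add2 // r0:8,r1:Add2,r2:2,r3:Mul1,r4:1
cycle 4: CDB Add1=6; issue ADD r2<-Add1 // r0:8,r1:Add2,r2:Add1,r3:Mul1,r4:1
cycle 5: CDB Add2=3; issue SUB r4<-Add2 // r0:8,r1:3,r2:Add1,r3:Mul1,r4:Add2
cycle 6: CDB Add1=9; issue ADD r4<-Add1 // r0:8,r1:3,r2:9,r3:Mul1,r4:Add1
cycle 7: CDB Mul1=4; issue MUL r0<-Mul1 // r0:Mul1,r1:3,r2:9,r3:4,r4:Add1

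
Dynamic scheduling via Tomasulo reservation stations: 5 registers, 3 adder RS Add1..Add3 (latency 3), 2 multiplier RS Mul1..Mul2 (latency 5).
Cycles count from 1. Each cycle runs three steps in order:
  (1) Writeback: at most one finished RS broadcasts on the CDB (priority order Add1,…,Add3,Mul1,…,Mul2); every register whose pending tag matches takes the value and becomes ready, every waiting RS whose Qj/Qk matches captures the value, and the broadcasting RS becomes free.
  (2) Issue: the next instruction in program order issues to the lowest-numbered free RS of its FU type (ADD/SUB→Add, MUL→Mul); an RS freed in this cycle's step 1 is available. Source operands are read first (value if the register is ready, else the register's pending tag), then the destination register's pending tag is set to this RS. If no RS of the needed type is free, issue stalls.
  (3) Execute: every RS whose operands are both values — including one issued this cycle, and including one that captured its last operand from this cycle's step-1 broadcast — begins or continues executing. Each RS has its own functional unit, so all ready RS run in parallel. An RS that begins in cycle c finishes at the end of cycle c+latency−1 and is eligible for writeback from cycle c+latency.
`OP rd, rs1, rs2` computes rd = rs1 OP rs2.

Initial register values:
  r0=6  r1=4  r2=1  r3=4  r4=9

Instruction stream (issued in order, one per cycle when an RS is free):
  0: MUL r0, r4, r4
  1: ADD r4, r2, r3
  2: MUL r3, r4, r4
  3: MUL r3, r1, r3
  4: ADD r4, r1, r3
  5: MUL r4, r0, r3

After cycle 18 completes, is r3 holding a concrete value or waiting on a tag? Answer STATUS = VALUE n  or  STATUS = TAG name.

  c1: issue MUL r0<-Mul1  regs: r0:Mul1,r1:4,r2:1,r3:4,r4:9
  c2: issue ADD r4<-Add1  regs: r0:Mul1,r1:4,r2:1,r3:4,r4:Add1
  c3: issue MUL r3<-Mul2  regs: r0:Mul1,r1:4,r2:1,r3:Mul2,r4:Add1
  c4: stall  regs: r0:Mul1,r1:4,r2:1,r3:Mul2,r4:Add1
  c5: CDB Add1=5; stall  regs: r0:Mul1,r1:4,r2:1,r3:Mul2,r4:5
  c6: CDB Mul1=81; issue MUL r3<-Mul1  regs: r0:81,r1:4,r2:1,r3:Mul1,r4:5
  c7: issue ADD r4<-Add1  regs: r0:81,r1:4,r2:1,r3:Mul1,r4:Add1
  c8: stall  regs: r0:81,r1:4,r2:1,r3:Mul1,r4:Add1
  c9: stall  regs: r0:81,r1:4,r2:1,r3:Mul1,r4:Add1
  c10: CDB Mul2=25; issue MUL r4<-Mul2  regs: r0:81,r1:4,r2:1,r3:Mul1,r4:Mul2
  c11: -  regs: r0:81,r1:4,r2:1,r3:Mul1,r4:Mul2
  c12: -  regs: r0:81,r1:4,r2:1,r3:Mul1,r4:Mul2
  c13: -  regs: r0:81,r1:4,r2:1,r3:Mul1,r4:Mul2
  c14: -  regs: r0:81,r1:4,r2:1,r3:Mul1,r4:Mul2
  c15: CDB Mul1=100  regs: r0:81,r1:4,r2:1,r3:100,r4:Mul2
  c16: -  regs: r0:81,r1:4,r2:1,r3:100,r4:Mul2
  c17: -  regs: r0:81,r1:4,r2:1,r3:100,r4:Mul2
  c18: CDB Add1=104  regs: r0:81,r1:4,r2:1,r3:100,r4:Mul2

STATUS = VALUE 100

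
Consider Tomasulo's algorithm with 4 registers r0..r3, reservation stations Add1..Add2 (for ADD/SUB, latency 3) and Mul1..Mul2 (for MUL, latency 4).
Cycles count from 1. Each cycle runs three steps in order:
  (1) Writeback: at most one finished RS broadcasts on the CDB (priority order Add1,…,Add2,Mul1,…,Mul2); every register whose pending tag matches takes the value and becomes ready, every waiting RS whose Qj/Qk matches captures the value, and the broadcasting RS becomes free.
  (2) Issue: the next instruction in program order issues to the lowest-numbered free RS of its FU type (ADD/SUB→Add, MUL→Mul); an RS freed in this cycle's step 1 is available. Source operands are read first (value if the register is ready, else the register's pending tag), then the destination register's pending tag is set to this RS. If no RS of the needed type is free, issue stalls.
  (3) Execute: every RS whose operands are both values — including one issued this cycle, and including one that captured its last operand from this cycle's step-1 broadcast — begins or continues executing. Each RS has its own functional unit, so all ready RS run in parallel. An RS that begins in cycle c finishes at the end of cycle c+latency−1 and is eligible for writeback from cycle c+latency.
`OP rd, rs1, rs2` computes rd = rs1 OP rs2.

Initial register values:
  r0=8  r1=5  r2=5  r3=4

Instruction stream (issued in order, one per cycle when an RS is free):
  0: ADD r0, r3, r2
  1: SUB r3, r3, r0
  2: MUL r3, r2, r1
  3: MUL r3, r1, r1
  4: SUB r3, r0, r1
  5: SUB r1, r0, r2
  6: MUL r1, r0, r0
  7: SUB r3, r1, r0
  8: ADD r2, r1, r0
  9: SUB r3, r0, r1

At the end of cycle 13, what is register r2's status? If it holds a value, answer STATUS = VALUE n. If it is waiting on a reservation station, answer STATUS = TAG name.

  c1: issue ADD r0<-Add1  regs: r0:Add1,r1:5,r2:5,r3:4
  c2: issue SUB r3<-Add2  regs: r0:Add1,r1:5,r2:5,r3:Add2
  c3: issue MUL r3<-Mul1  regs: r0:Add1,r1:5,r2:5,r3:Mul1
  c4: CDB Add1=9; issue MUL r3<-Mul2  regs: r0:9,r1:5,r2:5,r3:Mul2
  c5: issue SUB r3<-Add1  regs: r0:9,r1:5,r2:5,r3:Add1
  c6: stall  regs: r0:9,r1:5,r2:5,r3:Add1
  c7: CDB Add2=-5; issue SUB r1<-Add2  regs: r0:9,r1:Add2,r2:5,r3:Add1
  c8: CDB Add1=4; stall  regs: r0:9,r1:Add2,r2:5,r3:4
  c9: CDB Mul1=25; issue MUL r1<-Mul1  regs: r0:9,r1:Mul1,r2:5,r3:4
  c10: CDB Add2=4; issue SUB r3<-Add1  regs: r0:9,r1:Mul1,r2:5,r3:Add1
  c11: CDB Mul2=25; issue ADD r2<-Add2  regs: r0:9,r1:Mul1,r2:Add2,r3:Add1
  c12: stall  regs: r0:9,r1:Mul1,r2:Add2,r3:Add1
  c13: CDB Mul1=81; stall  regs: r0:9,r1:81,r2:Add2,r3:Add1

STATUS = TAG Add2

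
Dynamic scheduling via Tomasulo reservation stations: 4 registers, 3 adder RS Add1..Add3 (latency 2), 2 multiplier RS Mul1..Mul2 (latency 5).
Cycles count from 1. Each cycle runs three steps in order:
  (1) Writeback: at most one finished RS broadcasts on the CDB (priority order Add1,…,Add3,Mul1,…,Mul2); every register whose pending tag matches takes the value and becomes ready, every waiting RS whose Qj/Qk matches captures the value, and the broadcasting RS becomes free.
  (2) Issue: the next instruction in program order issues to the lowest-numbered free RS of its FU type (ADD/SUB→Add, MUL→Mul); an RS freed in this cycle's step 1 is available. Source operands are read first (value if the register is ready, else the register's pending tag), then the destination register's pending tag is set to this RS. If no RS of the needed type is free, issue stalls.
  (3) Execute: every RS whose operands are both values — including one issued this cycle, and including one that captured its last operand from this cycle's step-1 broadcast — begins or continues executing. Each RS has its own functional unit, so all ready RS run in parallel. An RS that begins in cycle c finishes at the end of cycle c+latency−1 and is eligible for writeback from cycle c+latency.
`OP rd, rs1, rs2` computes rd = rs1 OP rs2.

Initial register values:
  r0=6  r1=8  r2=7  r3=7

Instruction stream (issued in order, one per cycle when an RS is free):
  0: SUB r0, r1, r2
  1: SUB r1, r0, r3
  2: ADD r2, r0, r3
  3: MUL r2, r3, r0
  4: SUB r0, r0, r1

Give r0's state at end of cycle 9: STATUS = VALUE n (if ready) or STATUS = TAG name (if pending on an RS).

c1: issue SUB r0<-Add1 | r0:Add1,r1:8,r2:7,r3:7
c2: issue SUB r1<-Add2 | r0:Add1,r1:Add2,r2:7,r3:7
c3: CDB Add1=1; issue ADD r2<-Add1 | r0:1,r1:Add2,r2:Add1,r3:7
c4: issue MUL r2<-Mul1 | r0:1,r1:Add2,r2:Mul1,r3:7
c5: CDB Add1=8; issue SUB r0<-Add1 | r0:Add1,r1:Add2,r2:Mul1,r3:7
c6: CDB Add2=-6 | r0:Add1,r1:-6,r2:Mul1,r3:7
c7: - | r0:Add1,r1:-6,r2:Mul1,r3:7
c8: CDB Add1=7 | r0:7,r1:-6,r2:Mul1,r3:7
c9: CDB Mul1=7 | r0:7,r1:-6,r2:7,r3:7

STATUS = VALUE 7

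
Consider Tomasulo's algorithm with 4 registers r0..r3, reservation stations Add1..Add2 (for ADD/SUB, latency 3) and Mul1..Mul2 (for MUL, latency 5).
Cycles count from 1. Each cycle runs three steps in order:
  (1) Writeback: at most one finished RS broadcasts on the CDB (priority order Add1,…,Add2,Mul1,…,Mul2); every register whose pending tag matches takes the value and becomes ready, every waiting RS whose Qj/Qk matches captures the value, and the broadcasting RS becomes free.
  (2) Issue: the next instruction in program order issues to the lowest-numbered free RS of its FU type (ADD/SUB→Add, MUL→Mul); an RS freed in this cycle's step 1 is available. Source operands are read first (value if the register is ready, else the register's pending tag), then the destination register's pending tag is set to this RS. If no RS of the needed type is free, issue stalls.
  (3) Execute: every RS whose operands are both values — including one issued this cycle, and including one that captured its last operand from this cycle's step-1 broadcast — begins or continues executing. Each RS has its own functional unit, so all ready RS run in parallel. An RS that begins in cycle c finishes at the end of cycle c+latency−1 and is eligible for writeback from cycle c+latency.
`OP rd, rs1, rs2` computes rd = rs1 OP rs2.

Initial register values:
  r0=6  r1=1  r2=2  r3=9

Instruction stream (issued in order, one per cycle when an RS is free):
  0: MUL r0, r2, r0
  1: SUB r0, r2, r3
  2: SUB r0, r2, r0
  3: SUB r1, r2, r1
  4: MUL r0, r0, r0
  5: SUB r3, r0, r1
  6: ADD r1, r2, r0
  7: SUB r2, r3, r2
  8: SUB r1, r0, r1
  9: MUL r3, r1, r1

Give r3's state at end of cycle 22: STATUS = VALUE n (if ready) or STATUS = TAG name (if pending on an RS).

STATUS = TAG Mul1

cycle 1: issue MUL r0<-Mul1 // r0:Mul1,r1:1,r2:2,r3:9
cycle 2: issue SUB r0<-Add1 // r0:Add1,r1:1,r2:2,r3:9
cycle 3: issue SUB r0<-Add2 // r0:Add2,r1:1,r2:2,r3:9
cycle 4: stall // r0:Add2,r1:1,r2:2,r3:9
cycle 5: CDB Add1=-7; issue SUB r1<-Add1 // r0:Add2,r1:Add1,r2:2,r3:9
cycle 6: CDB Mul1=12; issue MUL r0<-Mul1 // r0:Mul1,r1:Add1,r2:2,r3:9
cycle 7: stall // r0:Mul1,r1:Add1,r2:2,r3:9
cycle 8: CDB Add1=1; issue SUB r3<-Add1 // r0:Mul1,r1:1,r2:2,r3:Add1
cycle 9: CDB Add2=9; issue ADD r1<-Add2 // r0:Mul1,r1:Add2,r2:2,r3:Add1
cycle 10: stall // r0:Mul1,r1:Add2,r2:2,r3:Add1
cycle 11: stall // r0:Mul1,r1:Add2,r2:2,r3:Add1
cycle 12: stall // r0:Mul1,r1:Add2,r2:2,r3:Add1
cycle 13: stall // r0:Mul1,r1:Add2,r2:2,r3:Add1
cycle 14: CDB Mul1=81; stall // r0:81,r1:Add2,r2:2,r3:Add1
cycle 15: stall // r0:81,r1:Add2,r2:2,r3:Add1
cycle 16: stall // r0:81,r1:Add2,r2:2,r3:Add1
cycle 17: CDB Add1=80; issue SUB r2<-Add1 // r0:81,r1:Add2,r2:Add1,r3:80
cycle 18: CDB Add2=83; issue SUB r1<-Add2 // r0:81,r1:Add2,r2:Add1,r3:80
cycle 19: issue MUL r3<-Mul1 // r0:81,r1:Add2,r2:Add1,r3:Mul1
cycle 20: CDB Add1=78 // r0:81,r1:Add2,r2:78,r3:Mul1
cycle 21: CDB Add2=-2 // r0:81,r1:-2,r2:78,r3:Mul1
cycle 22: - // r0:81,r1:-2,r2:78,r3:Mul1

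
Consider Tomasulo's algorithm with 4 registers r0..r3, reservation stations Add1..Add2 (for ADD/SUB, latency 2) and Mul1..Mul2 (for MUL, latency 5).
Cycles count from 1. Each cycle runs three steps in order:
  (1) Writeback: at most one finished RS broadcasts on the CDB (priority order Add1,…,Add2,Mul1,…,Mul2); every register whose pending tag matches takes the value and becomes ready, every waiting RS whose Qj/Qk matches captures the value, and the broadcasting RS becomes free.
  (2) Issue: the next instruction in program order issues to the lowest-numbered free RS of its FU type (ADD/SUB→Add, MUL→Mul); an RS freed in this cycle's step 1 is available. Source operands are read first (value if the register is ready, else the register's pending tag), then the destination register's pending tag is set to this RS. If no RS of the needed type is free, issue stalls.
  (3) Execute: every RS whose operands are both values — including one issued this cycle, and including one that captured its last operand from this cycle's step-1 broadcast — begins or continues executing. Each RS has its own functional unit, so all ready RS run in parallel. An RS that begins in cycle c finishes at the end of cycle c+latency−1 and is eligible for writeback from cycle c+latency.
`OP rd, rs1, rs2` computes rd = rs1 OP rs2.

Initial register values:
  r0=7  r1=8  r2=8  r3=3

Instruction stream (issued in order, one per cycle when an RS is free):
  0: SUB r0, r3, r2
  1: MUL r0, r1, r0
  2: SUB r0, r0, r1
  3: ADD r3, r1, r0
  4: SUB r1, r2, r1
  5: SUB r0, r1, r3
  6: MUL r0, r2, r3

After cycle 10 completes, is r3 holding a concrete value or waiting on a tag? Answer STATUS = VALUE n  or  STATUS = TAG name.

STATUS = TAG Add2

cycle 1: issue SUB r0<-Add1 // r0:Add1,r1:8,r2:8,r3:3
cycle 2: issue MUL r0<-Mul1 // r0:Mul1,r1:8,r2:8,r3:3
cycle 3: CDB Add1=-5; issue SUB r0<-Add1 // r0:Add1,r1:8,r2:8,r3:3
cycle 4: issue ADD r3<-Add2 // r0:Add1,r1:8,r2:8,r3:Add2
cycle 5: stall // r0:Add1,r1:8,r2:8,r3:Add2
cycle 6: stall // r0:Add1,r1:8,r2:8,r3:Add2
cycle 7: stall // r0:Add1,r1:8,r2:8,r3:Add2
cycle 8: CDB Mul1=-40; stall // r0:Add1,r1:8,r2:8,r3:Add2
cycle 9: stall // r0:Add1,r1:8,r2:8,r3:Add2
cycle 10: CDB Add1=-48; issue SUB r1<-Add1 // r0:-48,r1:Add1,r2:8,r3:Add2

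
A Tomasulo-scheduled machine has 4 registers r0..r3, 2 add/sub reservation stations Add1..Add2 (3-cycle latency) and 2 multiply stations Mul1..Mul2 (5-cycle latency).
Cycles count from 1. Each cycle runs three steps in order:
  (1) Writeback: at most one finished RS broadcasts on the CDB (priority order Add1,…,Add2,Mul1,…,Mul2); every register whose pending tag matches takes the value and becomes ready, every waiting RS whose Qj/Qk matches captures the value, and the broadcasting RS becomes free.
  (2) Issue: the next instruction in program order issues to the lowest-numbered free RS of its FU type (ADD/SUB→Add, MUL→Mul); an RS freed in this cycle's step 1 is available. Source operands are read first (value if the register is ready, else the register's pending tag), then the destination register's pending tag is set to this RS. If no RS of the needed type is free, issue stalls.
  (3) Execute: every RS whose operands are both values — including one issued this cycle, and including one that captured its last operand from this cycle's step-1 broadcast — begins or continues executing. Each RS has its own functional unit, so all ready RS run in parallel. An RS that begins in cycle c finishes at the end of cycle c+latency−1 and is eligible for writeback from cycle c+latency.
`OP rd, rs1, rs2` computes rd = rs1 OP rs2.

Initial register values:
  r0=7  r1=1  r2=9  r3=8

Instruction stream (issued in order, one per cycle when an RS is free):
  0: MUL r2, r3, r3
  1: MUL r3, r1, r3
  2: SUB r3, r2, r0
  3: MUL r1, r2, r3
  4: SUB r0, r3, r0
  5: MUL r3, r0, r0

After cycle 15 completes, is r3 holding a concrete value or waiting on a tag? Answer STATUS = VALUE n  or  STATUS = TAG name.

STATUS = TAG Mul2

  c1: issue MUL r2<-Mul1  regs: r0:7,r1:1,r2:Mul1,r3:8
  c2: issue MUL r3<-Mul2  regs: r0:7,r1:1,r2:Mul1,r3:Mul2
  c3: issue SUB r3<-Add1  regs: r0:7,r1:1,r2:Mul1,r3:Add1
  c4: stall  regs: r0:7,r1:1,r2:Mul1,r3:Add1
  c5: stall  regs: r0:7,r1:1,r2:Mul1,r3:Add1
  c6: CDB Mul1=64; issue MUL r1<-Mul1  regs: r0:7,r1:Mul1,r2:64,r3:Add1
  c7: CDB Mul2=8; issue SUB r0<-Add2  regs: r0:Add2,r1:Mul1,r2:64,r3:Add1
  c8: issue MUL r3<-Mul2  regs: r0:Add2,r1:Mul1,r2:64,r3:Mul2
  c9: CDB Add1=57  regs: r0:Add2,r1:Mul1,r2:64,r3:Mul2
  c10: -  regs: r0:Add2,r1:Mul1,r2:64,r3:Mul2
  c11: -  regs: r0:Add2,r1:Mul1,r2:64,r3:Mul2
  c12: CDB Add2=50  regs: r0:50,r1:Mul1,r2:64,r3:Mul2
  c13: -  regs: r0:50,r1:Mul1,r2:64,r3:Mul2
  c14: CDB Mul1=3648  regs: r0:50,r1:3648,r2:64,r3:Mul2
  c15: -  regs: r0:50,r1:3648,r2:64,r3:Mul2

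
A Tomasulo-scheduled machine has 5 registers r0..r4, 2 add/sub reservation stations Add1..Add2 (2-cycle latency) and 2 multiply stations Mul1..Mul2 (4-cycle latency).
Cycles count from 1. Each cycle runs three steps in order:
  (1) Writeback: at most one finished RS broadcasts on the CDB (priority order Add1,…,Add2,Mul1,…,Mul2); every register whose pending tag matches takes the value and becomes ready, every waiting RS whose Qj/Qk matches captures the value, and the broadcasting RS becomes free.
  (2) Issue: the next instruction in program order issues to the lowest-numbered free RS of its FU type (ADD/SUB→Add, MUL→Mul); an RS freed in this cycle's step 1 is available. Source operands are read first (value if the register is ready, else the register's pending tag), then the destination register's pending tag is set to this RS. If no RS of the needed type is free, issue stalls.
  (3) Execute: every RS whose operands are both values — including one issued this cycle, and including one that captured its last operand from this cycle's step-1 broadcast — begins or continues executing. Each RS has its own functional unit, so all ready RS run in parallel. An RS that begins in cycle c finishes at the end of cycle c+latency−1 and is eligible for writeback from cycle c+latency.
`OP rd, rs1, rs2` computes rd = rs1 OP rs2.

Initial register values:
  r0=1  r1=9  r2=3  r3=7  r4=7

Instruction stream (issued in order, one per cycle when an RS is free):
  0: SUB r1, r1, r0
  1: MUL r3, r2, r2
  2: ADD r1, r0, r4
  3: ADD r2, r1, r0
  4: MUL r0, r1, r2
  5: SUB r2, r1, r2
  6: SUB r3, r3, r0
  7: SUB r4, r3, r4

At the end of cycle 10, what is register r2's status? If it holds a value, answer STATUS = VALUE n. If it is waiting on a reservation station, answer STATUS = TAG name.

STATUS = VALUE -1

c1: issue SUB r1<-Add1 | r0:1,r1:Add1,r2:3,r3:7,r4:7
c2: issue MUL r3<-Mul1 | r0:1,r1:Add1,r2:3,r3:Mul1,r4:7
c3: CDB Add1=8; issue ADD r1<-Add1 | r0:1,r1:Add1,r2:3,r3:Mul1,r4:7
c4: issue ADD r2<-Add2 | r0:1,r1:Add1,r2:Add2,r3:Mul1,r4:7
c5: CDB Add1=8; issue MUL r0<-Mul2 | r0:Mul2,r1:8,r2:Add2,r3:Mul1,r4:7
c6: CDB Mul1=9; issue SUB r2<-Add1 | r0:Mul2,r1:8,r2:Add1,r3:9,r4:7
c7: CDB Add2=9; issue SUB r3<-Add2 | r0:Mul2,r1:8,r2:Add1,r3:Add2,r4:7
c8: stall | r0:Mul2,r1:8,r2:Add1,r3:Add2,r4:7
c9: CDB Add1=-1; issue SUB r4<-Add1 | r0:Mul2,r1:8,r2:-1,r3:Add2,r4:Add1
c10: - | r0:Mul2,r1:8,r2:-1,r3:Add2,r4:Add1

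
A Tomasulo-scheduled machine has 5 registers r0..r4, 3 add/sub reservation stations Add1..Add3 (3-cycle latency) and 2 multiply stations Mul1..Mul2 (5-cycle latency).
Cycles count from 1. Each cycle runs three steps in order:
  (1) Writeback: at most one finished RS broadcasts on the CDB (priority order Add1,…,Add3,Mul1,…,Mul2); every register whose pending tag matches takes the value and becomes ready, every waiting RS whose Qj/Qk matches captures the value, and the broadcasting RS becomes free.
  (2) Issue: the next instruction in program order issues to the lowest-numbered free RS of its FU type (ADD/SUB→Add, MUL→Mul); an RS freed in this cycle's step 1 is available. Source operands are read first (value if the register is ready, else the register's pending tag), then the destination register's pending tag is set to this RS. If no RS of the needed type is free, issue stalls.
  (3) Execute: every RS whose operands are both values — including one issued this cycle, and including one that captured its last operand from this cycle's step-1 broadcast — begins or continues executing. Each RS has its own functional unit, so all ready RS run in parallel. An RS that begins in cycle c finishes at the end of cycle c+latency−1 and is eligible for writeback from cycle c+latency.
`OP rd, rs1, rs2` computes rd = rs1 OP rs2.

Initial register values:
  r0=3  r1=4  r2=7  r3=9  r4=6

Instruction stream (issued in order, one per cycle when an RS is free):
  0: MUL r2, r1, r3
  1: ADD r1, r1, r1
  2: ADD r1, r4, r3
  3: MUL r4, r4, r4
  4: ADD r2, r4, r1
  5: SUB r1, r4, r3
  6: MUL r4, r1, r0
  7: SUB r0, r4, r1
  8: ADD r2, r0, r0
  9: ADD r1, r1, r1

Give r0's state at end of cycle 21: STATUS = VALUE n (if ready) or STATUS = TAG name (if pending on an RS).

STATUS = VALUE 54

  c1: issue MUL r2<-Mul1  regs: r0:3,r1:4,r2:Mul1,r3:9,r4:6
  c2: issue ADD r1<-Add1  regs: r0:3,r1:Add1,r2:Mul1,r3:9,r4:6
  c3: issue ADD r1<-Add2  regs: r0:3,r1:Add2,r2:Mul1,r3:9,r4:6
  c4: issue MUL r4<-Mul2  regs: r0:3,r1:Add2,r2:Mul1,r3:9,r4:Mul2
  c5: CDB Add1=8; issue ADD r2<-Add1  regs: r0:3,r1:Add2,r2:Add1,r3:9,r4:Mul2
  c6: CDB Add2=15; issue SUB r1<-Add2  regs: r0:3,r1:Add2,r2:Add1,r3:9,r4:Mul2
  c7: CDB Mul1=36; issue MUL r4<-Mul1  regs: r0:3,r1:Add2,r2:Add1,r3:9,r4:Mul1
  c8: issue SUB r0<-Add3  regs: r0:Add3,r1:Add2,r2:Add1,r3:9,r4:Mul1
  c9: CDB Mul2=36; stall  regs: r0:Add3,r1:Add2,r2:Add1,r3:9,r4:Mul1
  c10: stall  regs: r0:Add3,r1:Add2,r2:Add1,r3:9,r4:Mul1
  c11: stall  regs: r0:Add3,r1:Add2,r2:Add1,r3:9,r4:Mul1
  c12: CDB Add1=51; issue ADD r2<-Add1  regs: r0:Add3,r1:Add2,r2:Add1,r3:9,r4:Mul1
  c13: CDB Add2=27; issue ADD r1<-Add2  regs: r0:Add3,r1:Add2,r2:Add1,r3:9,r4:Mul1
  c14: -  regs: r0:Add3,r1:Add2,r2:Add1,r3:9,r4:Mul1
  c15: -  regs: r0:Add3,r1:Add2,r2:Add1,r3:9,r4:Mul1
  c16: CDB Add2=54  regs: r0:Add3,r1:54,r2:Add1,r3:9,r4:Mul1
  c17: -  regs: r0:Add3,r1:54,r2:Add1,r3:9,r4:Mul1
  c18: CDB Mul1=81  regs: r0:Add3,r1:54,r2:Add1,r3:9,r4:81
  c19: -  regs: r0:Add3,r1:54,r2:Add1,r3:9,r4:81
  c20: -  regs: r0:Add3,r1:54,r2:Add1,r3:9,r4:81
  c21: CDB Add3=54  regs: r0:54,r1:54,r2:Add1,r3:9,r4:81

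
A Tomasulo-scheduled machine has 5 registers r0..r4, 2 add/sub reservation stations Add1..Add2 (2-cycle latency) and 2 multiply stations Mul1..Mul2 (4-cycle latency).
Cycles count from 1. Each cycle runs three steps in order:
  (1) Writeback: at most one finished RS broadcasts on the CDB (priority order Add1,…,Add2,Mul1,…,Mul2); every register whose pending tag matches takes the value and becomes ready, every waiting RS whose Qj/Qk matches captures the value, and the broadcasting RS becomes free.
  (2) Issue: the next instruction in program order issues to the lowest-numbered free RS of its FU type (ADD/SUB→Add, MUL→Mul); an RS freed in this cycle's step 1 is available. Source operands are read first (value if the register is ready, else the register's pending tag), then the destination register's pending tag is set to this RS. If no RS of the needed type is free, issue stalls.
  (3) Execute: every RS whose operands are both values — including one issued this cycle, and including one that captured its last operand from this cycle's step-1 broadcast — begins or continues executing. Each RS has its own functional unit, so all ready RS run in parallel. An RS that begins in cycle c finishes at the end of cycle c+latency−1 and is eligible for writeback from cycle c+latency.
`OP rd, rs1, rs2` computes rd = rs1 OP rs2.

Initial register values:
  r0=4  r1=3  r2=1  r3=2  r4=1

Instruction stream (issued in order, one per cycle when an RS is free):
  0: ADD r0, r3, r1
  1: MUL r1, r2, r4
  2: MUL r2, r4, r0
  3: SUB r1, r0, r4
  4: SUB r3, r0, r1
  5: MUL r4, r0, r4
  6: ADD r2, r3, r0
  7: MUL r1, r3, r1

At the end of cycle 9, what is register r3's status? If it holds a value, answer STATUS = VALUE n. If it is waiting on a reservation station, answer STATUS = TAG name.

c1: issue ADD r0<-Add1 | r0:Add1,r1:3,r2:1,r3:2,r4:1
c2: issue MUL r1<-Mul1 | r0:Add1,r1:Mul1,r2:1,r3:2,r4:1
c3: CDB Add1=5; issue MUL r2<-Mul2 | r0:5,r1:Mul1,r2:Mul2,r3:2,r4:1
c4: issue SUB r1<-Add1 | r0:5,r1:Add1,r2:Mul2,r3:2,r4:1
c5: issue SUB r3<-Add2 | r0:5,r1:Add1,r2:Mul2,r3:Add2,r4:1
c6: CDB Add1=4; stall | r0:5,r1:4,r2:Mul2,r3:Add2,r4:1
c7: CDB Mul1=1; issue MUL r4<-Mul1 | r0:5,r1:4,r2:Mul2,r3:Add2,r4:Mul1
c8: CDB Add2=1; issue ADD r2<-Add1 | r0:5,r1:4,r2:Add1,r3:1,r4:Mul1
c9: CDB Mul2=5; issue MUL r1<-Mul2 | r0:5,r1:Mul2,r2:Add1,r3:1,r4:Mul1

STATUS = VALUE 1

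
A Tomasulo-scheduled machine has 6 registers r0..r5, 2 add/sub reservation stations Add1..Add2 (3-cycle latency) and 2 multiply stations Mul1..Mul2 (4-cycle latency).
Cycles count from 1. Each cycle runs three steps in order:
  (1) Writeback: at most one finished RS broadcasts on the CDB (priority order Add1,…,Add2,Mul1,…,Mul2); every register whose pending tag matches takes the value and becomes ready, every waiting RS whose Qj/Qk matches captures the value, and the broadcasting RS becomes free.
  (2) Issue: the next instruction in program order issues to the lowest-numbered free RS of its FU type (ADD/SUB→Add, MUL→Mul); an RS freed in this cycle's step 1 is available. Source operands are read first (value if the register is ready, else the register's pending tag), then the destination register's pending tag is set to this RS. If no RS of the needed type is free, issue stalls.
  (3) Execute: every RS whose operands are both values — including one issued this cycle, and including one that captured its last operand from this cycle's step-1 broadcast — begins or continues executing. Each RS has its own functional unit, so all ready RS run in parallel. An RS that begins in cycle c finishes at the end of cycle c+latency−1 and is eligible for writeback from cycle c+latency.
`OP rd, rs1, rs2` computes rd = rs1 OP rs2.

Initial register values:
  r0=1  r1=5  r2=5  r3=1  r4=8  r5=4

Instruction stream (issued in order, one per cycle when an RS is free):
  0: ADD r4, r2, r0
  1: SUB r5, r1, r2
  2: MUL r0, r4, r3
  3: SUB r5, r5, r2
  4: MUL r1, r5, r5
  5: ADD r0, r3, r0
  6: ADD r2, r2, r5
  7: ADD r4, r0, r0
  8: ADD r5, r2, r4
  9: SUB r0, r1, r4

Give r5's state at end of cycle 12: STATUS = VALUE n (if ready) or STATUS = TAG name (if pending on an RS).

cycle 1: issue ADD r4<-Add1 // r0:1,r1:5,r2:5,r3:1,r4:Add1,r5:4
cycle 2: issue SUB r5<-Add2 // r0:1,r1:5,r2:5,r3:1,r4:Add1,r5:Add2
cycle 3: issue MUL r0<-Mul1 // r0:Mul1,r1:5,r2:5,r3:1,r4:Add1,r5:Add2
cycle 4: CDB Add1=6; issue SUB r5<-Add1 // r0:Mul1,r1:5,r2:5,r3:1,r4:6,r5:Add1
cycle 5: CDB Add2=0; issue MUL r1<-Mul2 // r0:Mul1,r1:Mul2,r2:5,r3:1,r4:6,r5:Add1
cycle 6: issue ADD r0<-Add2 // r0:Add2,r1:Mul2,r2:5,r3:1,r4:6,r5:Add1
cycle 7: stall // r0:Add2,r1:Mul2,r2:5,r3:1,r4:6,r5:Add1
cycle 8: CDB Add1=-5; issue ADD r2<-Add1 // r0:Add2,r1:Mul2,r2:Add1,r3:1,r4:6,r5:-5
cycle 9: CDB Mul1=6; stall // r0:Add2,r1:Mul2,r2:Add1,r3:1,r4:6,r5:-5
cycle 10: stall // r0:Add2,r1:Mul2,r2:Add1,r3:1,r4:6,r5:-5
cycle 11: CDB Add1=0; issue ADD r4<-Add1 // r0:Add2,r1:Mul2,r2:0,r3:1,r4:Add1,r5:-5
cycle 12: CDB Add2=7; issue ADD r5<-Add2 // r0:7,r1:Mul2,r2:0,r3:1,r4:Add1,r5:Add2

STATUS = TAG Add2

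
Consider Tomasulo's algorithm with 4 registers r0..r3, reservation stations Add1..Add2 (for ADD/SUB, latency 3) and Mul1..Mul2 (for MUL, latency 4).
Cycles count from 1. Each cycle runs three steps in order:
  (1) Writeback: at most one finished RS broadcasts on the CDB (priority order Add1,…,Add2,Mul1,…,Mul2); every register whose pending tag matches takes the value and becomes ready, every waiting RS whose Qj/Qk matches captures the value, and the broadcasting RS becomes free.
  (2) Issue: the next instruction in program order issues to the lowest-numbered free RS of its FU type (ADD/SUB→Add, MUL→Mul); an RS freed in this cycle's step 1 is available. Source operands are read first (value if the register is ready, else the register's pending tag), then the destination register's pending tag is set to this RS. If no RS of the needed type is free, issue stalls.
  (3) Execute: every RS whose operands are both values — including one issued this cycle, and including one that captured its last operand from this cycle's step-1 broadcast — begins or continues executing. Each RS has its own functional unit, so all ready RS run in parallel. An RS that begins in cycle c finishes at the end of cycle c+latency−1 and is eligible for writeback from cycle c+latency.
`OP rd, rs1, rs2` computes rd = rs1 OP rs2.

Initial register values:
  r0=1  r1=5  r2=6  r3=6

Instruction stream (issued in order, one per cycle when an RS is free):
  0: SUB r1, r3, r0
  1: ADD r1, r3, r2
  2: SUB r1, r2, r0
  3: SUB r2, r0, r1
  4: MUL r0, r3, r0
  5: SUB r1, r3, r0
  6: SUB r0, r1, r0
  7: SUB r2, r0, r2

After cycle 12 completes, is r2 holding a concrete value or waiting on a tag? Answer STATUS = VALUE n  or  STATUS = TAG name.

STATUS = VALUE -4

cycle 1: issue SUB r1<-Add1 // r0:1,r1:Add1,r2:6,r3:6
cycle 2: issue ADD r1<-Add2 // r0:1,r1:Add2,r2:6,r3:6
cycle 3: stall // r0:1,r1:Add2,r2:6,r3:6
cycle 4: CDB Add1=5; issue SUB r1<-Add1 // r0:1,r1:Add1,r2:6,r3:6
cycle 5: CDB Add2=12; issue SUB r2<-Add2 // r0:1,r1:Add1,r2:Add2,r3:6
cycle 6: issue MUL r0<-Mul1 // r0:Mul1,r1:Add1,r2:Add2,r3:6
cycle 7: CDB Add1=5; issue SUB r1<-Add1 // r0:Mul1,r1:Add1,r2:Add2,r3:6
cycle 8: stall // r0:Mul1,r1:Add1,r2:Add2,r3:6
cycle 9: stall // r0:Mul1,r1:Add1,r2:Add2,r3:6
cycle 10: CDB Add2=-4; issue SUB r0<-Add2 // r0:Add2,r1:Add1,r2:-4,r3:6
cycle 11: CDB Mul1=6; stall // r0:Add2,r1:Add1,r2:-4,r3:6
cycle 12: stall // r0:Add2,r1:Add1,r2:-4,r3:6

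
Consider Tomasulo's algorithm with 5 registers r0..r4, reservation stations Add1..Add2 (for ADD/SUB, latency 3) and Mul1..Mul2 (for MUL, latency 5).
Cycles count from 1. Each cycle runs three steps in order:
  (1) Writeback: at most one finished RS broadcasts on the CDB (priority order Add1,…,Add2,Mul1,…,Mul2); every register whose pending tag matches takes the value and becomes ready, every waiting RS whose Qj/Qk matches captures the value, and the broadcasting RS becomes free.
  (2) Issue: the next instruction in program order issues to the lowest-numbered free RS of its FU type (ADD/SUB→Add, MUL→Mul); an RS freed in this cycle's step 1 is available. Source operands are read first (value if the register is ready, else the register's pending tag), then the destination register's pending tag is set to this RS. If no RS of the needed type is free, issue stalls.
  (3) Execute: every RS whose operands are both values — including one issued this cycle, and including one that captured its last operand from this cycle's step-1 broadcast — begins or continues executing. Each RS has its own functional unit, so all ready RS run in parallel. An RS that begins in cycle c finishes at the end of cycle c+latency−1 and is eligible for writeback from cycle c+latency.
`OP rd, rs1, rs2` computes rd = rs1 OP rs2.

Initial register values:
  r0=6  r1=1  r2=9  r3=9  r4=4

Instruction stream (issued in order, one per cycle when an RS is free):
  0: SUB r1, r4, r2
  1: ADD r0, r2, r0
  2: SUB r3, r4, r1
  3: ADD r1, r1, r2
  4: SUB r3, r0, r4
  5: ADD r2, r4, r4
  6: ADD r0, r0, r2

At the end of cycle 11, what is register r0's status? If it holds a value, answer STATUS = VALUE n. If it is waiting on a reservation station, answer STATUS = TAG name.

STATUS = TAG Add1

  c1: issue SUB r1<-Add1  regs: r0:6,r1:Add1,r2:9,r3:9,r4:4
  c2: issue ADD r0<-Add2  regs: r0:Add2,r1:Add1,r2:9,r3:9,r4:4
  c3: stall  regs: r0:Add2,r1:Add1,r2:9,r3:9,r4:4
  c4: CDB Add1=-5; issue SUB r3<-Add1  regs: r0:Add2,r1:-5,r2:9,r3:Add1,r4:4
  c5: CDB Add2=15; issue ADD r1<-Add2  regs: r0:15,r1:Add2,r2:9,r3:Add1,r4:4
  c6: stall  regs: r0:15,r1:Add2,r2:9,r3:Add1,r4:4
  c7: CDB Add1=9; issue SUB r3<-Add1  regs: r0:15,r1:Add2,r2:9,r3:Add1,r4:4
  c8: CDB Add2=4; issue ADD r2<-Add2  regs: r0:15,r1:4,r2:Add2,r3:Add1,r4:4
  c9: stall  regs: r0:15,r1:4,r2:Add2,r3:Add1,r4:4
  c10: CDB Add1=11; issue ADD r0<-Add1  regs: r0:Add1,r1:4,r2:Add2,r3:11,r4:4
  c11: CDB Add2=8  regs: r0:Add1,r1:4,r2:8,r3:11,r4:4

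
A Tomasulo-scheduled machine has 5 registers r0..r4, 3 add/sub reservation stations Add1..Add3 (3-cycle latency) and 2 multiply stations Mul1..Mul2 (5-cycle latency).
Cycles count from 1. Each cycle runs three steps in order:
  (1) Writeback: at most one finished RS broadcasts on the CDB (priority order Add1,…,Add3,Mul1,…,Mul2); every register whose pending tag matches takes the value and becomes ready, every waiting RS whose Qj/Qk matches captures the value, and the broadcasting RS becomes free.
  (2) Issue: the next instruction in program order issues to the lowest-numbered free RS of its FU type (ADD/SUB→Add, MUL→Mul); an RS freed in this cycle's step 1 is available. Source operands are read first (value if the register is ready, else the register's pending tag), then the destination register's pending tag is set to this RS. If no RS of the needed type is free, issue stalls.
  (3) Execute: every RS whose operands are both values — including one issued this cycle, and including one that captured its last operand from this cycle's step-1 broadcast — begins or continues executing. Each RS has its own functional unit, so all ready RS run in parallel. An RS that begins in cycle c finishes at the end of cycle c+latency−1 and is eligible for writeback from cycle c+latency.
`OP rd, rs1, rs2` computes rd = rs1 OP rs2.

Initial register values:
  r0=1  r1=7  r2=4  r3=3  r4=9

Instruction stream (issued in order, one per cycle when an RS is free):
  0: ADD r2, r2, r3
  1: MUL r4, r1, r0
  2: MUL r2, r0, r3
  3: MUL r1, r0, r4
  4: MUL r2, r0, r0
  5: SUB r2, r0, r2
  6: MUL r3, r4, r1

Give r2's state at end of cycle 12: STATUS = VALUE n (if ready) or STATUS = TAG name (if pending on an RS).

STATUS = TAG Add1

c1: issue ADD r2<-Add1 | r0:1,r1:7,r2:Add1,r3:3,r4:9
c2: issue MUL r4<-Mul1 | r0:1,r1:7,r2:Add1,r3:3,r4:Mul1
c3: issue MUL r2<-Mul2 | r0:1,r1:7,r2:Mul2,r3:3,r4:Mul1
c4: CDB Add1=7; stall | r0:1,r1:7,r2:Mul2,r3:3,r4:Mul1
c5: stall | r0:1,r1:7,r2:Mul2,r3:3,r4:Mul1
c6: stall | r0:1,r1:7,r2:Mul2,r3:3,r4:Mul1
c7: CDB Mul1=7; issue MUL r1<-Mul1 | r0:1,r1:Mul1,r2:Mul2,r3:3,r4:7
c8: CDB Mul2=3; issue MUL r2<-Mul2 | r0:1,r1:Mul1,r2:Mul2,r3:3,r4:7
c9: issue SUB r2<-Add1 | r0:1,r1:Mul1,r2:Add1,r3:3,r4:7
c10: stall | r0:1,r1:Mul1,r2:Add1,r3:3,r4:7
c11: stall | r0:1,r1:Mul1,r2:Add1,r3:3,r4:7
c12: CDB Mul1=7; issue MUL r3<-Mul1 | r0:1,r1:7,r2:Add1,r3:Mul1,r4:7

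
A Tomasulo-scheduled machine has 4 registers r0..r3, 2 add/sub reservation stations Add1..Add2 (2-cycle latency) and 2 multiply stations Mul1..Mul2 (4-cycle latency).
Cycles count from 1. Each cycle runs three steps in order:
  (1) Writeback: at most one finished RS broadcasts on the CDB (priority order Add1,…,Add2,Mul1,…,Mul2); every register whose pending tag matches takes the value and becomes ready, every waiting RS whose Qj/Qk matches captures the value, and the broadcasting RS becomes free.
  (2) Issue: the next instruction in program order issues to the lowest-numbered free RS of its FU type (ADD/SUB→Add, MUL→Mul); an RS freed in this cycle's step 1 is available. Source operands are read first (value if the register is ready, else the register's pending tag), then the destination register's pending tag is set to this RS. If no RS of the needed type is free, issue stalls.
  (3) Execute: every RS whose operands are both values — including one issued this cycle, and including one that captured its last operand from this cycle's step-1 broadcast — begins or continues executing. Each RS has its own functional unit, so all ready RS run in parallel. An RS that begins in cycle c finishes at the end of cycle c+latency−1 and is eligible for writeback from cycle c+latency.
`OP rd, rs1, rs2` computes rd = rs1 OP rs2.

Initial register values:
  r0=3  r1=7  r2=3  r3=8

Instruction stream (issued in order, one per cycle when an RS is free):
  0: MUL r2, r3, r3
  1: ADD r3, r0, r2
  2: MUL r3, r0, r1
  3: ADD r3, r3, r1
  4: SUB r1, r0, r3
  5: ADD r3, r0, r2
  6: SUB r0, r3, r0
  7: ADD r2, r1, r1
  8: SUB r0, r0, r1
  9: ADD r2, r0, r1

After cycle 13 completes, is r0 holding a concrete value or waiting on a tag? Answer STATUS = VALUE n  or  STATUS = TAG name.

STATUS = TAG Add1

c1: issue MUL r2<-Mul1 | r0:3,r1:7,r2:Mul1,r3:8
c2: issue ADD r3<-Add1 | r0:3,r1:7,r2:Mul1,r3:Add1
c3: issue MUL r3<-Mul2 | r0:3,r1:7,r2:Mul1,r3:Mul2
c4: issue ADD r3<-Add2 | r0:3,r1:7,r2:Mul1,r3:Add2
c5: CDB Mul1=64; stall | r0:3,r1:7,r2:64,r3:Add2
c6: stall | r0:3,r1:7,r2:64,r3:Add2
c7: CDB Add1=67; issue SUB r1<-Add1 | r0:3,r1:Add1,r2:64,r3:Add2
c8: CDB Mul2=21; stall | r0:3,r1:Add1,r2:64,r3:Add2
c9: stall | r0:3,r1:Add1,r2:64,r3:Add2
c10: CDB Add2=28; issue ADD r3<-Add2 | r0:3,r1:Add1,r2:64,r3:Add2
c11: stall | r0:3,r1:Add1,r2:64,r3:Add2
c12: CDB Add1=-25; issue SUB r0<-Add1 | r0:Add1,r1:-25,r2:64,r3:Add2
c13: CDB Add2=67; issue ADD r2<-Add2 | r0:Add1,r1:-25,r2:Add2,r3:67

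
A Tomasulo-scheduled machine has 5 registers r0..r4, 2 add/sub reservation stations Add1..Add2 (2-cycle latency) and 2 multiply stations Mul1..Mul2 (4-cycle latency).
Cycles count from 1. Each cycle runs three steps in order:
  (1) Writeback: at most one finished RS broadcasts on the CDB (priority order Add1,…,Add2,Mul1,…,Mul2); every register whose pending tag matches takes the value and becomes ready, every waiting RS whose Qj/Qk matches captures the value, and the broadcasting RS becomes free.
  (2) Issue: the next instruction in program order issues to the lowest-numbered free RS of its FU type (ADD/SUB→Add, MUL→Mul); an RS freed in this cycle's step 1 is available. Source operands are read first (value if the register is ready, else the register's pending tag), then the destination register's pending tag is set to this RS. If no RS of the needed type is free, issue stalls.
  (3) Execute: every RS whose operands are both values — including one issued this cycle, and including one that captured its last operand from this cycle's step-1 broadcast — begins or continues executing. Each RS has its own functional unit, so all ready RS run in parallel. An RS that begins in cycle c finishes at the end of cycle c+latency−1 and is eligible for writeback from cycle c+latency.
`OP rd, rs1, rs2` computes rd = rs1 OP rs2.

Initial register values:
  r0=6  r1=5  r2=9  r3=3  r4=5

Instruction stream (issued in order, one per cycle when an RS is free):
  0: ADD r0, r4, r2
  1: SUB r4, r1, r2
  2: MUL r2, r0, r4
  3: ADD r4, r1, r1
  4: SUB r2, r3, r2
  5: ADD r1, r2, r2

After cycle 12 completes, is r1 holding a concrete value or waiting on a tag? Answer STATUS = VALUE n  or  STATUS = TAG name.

STATUS = VALUE 118

cycle 1: issue ADD r0<-Add1 // r0:Add1,r1:5,r2:9,r3:3,r4:5
cycle 2: issue SUB r4<-Add2 // r0:Add1,r1:5,r2:9,r3:3,r4:Add2
cycle 3: CDB Add1=14; issue MUL r2<-Mul1 // r0:14,r1:5,r2:Mul1,r3:3,r4:Add2
cycle 4: CDB Add2=-4; issue ADD r4<-Add1 // r0:14,r1:5,r2:Mul1,r3:3,r4:Add1
cycle 5: issue SUB r2<-Add2 // r0:14,r1:5,r2:Add2,r3:3,r4:Add1
cycle 6: CDB Add1=10; issue ADD r1<-Add1 // r0:14,r1:Add1,r2:Add2,r3:3,r4:10
cycle 7: - // r0:14,r1:Add1,r2:Add2,r3:3,r4:10
cycle 8: CDB Mul1=-56 // r0:14,r1:Add1,r2:Add2,r3:3,r4:10
cycle 9: - // r0:14,r1:Add1,r2:Add2,r3:3,r4:10
cycle 10: CDB Add2=59 // r0:14,r1:Add1,r2:59,r3:3,r4:10
cycle 11: - // r0:14,r1:Add1,r2:59,r3:3,r4:10
cycle 12: CDB Add1=118 // r0:14,r1:118,r2:59,r3:3,r4:10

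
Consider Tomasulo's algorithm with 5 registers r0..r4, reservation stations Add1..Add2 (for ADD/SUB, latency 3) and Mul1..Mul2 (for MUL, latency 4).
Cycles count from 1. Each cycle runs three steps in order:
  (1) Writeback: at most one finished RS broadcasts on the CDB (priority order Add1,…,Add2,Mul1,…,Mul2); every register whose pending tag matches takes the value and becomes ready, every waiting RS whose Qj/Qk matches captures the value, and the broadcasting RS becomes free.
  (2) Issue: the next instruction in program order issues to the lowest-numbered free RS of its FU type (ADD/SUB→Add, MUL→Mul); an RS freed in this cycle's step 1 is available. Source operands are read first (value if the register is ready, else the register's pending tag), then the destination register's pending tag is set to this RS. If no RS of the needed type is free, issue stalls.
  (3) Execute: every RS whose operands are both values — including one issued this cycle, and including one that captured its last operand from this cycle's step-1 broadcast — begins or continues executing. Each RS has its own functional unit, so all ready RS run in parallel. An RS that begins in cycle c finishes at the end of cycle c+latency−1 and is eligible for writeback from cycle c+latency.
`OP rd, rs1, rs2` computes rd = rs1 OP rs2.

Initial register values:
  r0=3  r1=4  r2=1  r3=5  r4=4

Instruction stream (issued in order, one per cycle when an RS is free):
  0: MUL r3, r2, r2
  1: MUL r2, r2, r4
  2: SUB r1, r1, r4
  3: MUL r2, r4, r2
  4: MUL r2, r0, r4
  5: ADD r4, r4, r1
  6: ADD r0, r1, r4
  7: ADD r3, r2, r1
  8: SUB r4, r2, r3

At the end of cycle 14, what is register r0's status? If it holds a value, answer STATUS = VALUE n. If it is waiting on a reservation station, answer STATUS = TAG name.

cycle 1: issue MUL r3<-Mul1 // r0:3,r1:4,r2:1,r3:Mul1,r4:4
cycle 2: issue MUL r2<-Mul2 // r0:3,r1:4,r2:Mul2,r3:Mul1,r4:4
cycle 3: issue SUB r1<-Add1 // r0:3,r1:Add1,r2:Mul2,r3:Mul1,r4:4
cycle 4: stall // r0:3,r1:Add1,r2:Mul2,r3:Mul1,r4:4
cycle 5: CDB Mul1=1; issue MUL r2<-Mul1 // r0:3,r1:Add1,r2:Mul1,r3:1,r4:4
cycle 6: CDB Add1=0; stall // r0:3,r1:0,r2:Mul1,r3:1,r4:4
cycle 7: CDB Mul2=4; issue MUL r2<-Mul2 // r0:3,r1:0,r2:Mul2,r3:1,r4:4
cycle 8: issue ADD r4<-Add1 // r0:3,r1:0,r2:Mul2,r3:1,r4:Add1
cycle 9: issue ADD r0<-Add2 // r0:Add2,r1:0,r2:Mul2,r3:1,r4:Add1
cycle 10: stall // r0:Add2,r1:0,r2:Mul2,r3:1,r4:Add1
cycle 11: CDB Add1=4; issue ADD r3<-Add1 // r0:Add2,r1:0,r2:Mul2,r3:Add1,r4:4
cycle 12: CDB Mul1=16; stall // r0:Add2,r1:0,r2:Mul2,r3:Add1,r4:4
cycle 13: CDB Mul2=12; stall // r0:Add2,r1:0,r2:12,r3:Add1,r4:4
cycle 14: CDB Add2=4; issue SUB r4<-Add2 // r0:4,r1:0,r2:12,r3:Add1,r4:Add2

STATUS = VALUE 4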